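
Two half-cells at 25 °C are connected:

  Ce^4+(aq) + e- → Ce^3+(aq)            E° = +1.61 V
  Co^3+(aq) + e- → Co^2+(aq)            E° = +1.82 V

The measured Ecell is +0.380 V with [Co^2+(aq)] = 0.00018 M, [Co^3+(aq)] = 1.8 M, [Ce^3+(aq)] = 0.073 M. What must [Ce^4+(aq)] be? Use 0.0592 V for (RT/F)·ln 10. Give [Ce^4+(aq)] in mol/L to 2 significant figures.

0.98 M

The Co³⁺/Co²⁺ couple has the larger reduction potential, so it is the cathode: E°cell = +1.82 − (+1.61) = +0.21 V and n = 1.
Rearranging E = E° − (0.0592/n)·log Q gives log Q = 1(+0.21 − (+0.380))/0.0592 = −2.872.
The balanced reaction is Co^3+(aq) + Ce^3+(aq) → Co^2+(aq) + Ce^4+(aq), so Q = ([Co^2+(aq)]·[Ce^4+(aq)]) / ([Co^3+(aq)]·[Ce^3+(aq)]).
Substituting the known concentrations and solving, log [Ce^4+(aq)] = −0.009 and [Ce^4+(aq)] = 0.98 M.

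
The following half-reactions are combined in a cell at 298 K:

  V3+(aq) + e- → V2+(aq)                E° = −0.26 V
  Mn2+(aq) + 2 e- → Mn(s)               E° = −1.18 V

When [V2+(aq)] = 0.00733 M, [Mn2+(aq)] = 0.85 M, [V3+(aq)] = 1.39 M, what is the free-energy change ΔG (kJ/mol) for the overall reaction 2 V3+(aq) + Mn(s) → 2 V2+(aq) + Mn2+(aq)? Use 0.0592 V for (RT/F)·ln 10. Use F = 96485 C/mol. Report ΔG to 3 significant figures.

The standard cell potential is −0.26 − (−1.18) = +0.92 V, with n = 2 electrons in the balanced equation.
The reaction quotient is ([V2+(aq)]^2·[Mn2+(aq)]) / [V3+(aq)]^2 = 2.36×10^−5; by Nernst, E = +0.92 − (0.0592/2)(−4.626) = +1.0569 V.
ΔG = −nFE = −(2)(96485)(+1.0569) J/mol = −204 kJ/mol.

−204 kJ/mol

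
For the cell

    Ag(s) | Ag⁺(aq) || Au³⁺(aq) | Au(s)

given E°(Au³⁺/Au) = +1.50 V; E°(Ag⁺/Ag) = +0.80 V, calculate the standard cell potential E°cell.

By convention the left-hand electrode in cell notation is the anode (oxidation) and the right-hand electrode is the cathode (reduction).
E°cell = E°(right) − E°(left) = +1.50 − (+0.80) = +0.70 V.

+0.70 V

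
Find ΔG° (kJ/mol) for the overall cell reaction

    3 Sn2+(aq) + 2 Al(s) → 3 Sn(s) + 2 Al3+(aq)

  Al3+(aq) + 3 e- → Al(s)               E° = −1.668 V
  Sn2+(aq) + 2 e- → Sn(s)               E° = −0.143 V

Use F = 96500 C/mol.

−883 kJ/mol

In the reaction as written Sn2+(aq) is reduced, so the Sn²⁺/Sn couple is the cathode and Al³⁺/Al is the anode.
E°cell = −0.143 − (−1.668) = +1.525 V; balancing electrons gives n = 6.
ΔG° = −nFE°cell = −(6)(96500)(+1.525) J/mol = −883 kJ/mol.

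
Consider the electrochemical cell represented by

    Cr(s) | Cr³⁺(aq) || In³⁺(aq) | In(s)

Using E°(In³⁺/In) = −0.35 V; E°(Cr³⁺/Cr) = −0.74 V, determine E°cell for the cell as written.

+0.39 V

By convention the left-hand electrode in cell notation is the anode (oxidation) and the right-hand electrode is the cathode (reduction).
E°cell = E°(right) − E°(left) = −0.35 − (−0.74) = +0.39 V.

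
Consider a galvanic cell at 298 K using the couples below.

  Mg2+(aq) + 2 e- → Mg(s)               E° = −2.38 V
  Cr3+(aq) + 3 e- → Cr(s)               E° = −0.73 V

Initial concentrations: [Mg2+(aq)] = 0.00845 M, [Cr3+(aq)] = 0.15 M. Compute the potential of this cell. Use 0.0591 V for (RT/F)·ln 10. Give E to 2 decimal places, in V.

Since E°(Cr³⁺/Cr) > E°(Mg²⁺/Mg), Cr³⁺/Cr serves as the cathode.
The standard potential is −0.73 − (−2.38) = +1.65 V and the balanced reaction transfers n = 6 electrons.
Balancing gives 2 Cr3+(aq) + 3 Mg(s) → 2 Cr(s) + 3 Mg2+(aq); hence Q = [Mg2+(aq)]^3 / [Cr3+(aq)]^2 = 2.68×10^−5 (log Q = −4.572).
E = E° − (0.0591/n)·log Q = +1.65 − (0.0591/6)(−4.572) = +1.70 V.

+1.70 V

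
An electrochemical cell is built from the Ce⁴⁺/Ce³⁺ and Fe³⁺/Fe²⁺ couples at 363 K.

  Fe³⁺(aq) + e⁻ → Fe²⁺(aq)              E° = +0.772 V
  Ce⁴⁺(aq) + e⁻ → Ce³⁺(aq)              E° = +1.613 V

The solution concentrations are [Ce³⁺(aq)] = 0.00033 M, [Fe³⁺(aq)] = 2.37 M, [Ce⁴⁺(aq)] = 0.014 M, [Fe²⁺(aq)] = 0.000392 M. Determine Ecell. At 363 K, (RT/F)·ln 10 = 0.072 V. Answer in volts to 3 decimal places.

+0.686 V

Since E°(Ce⁴⁺/Ce³⁺) > E°(Fe³⁺/Fe²⁺), Ce⁴⁺/Ce³⁺ serves as the cathode.
E°cell = +1.613 − (+0.772) = +0.841 V, with n = 1 electron transferred.
Balancing gives Ce⁴⁺(aq) + Fe²⁺(aq) → Ce³⁺(aq) + Fe³⁺(aq); hence Q = ([Ce³⁺(aq)]·[Fe³⁺(aq)]) / ([Ce⁴⁺(aq)]·[Fe²⁺(aq)]) = 143 (log Q = 2.154).
Applying E = E° − (RT ln10/nF)·log Q gives +0.841 − (0.072/1)(2.154) = +0.686 V.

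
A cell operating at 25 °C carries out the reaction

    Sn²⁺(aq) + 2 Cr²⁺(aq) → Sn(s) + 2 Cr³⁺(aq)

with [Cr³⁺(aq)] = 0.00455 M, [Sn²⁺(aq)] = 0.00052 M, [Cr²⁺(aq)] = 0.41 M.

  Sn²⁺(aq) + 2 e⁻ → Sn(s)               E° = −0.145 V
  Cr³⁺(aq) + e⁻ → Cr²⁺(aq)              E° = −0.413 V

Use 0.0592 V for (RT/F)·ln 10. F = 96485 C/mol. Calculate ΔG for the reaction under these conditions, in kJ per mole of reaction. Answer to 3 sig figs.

The standard cell potential is −0.145 − (−0.413) = +0.268 V, with n = 2 electrons in the balanced equation.
Q = [Cr³⁺(aq)]^2 / ([Sn²⁺(aq)]·[Cr²⁺(aq)]^2) = 0.237, so log Q = −0.626 and E = +0.268 − (0.0592/2)(−0.626) = +0.2865 V.
Then ΔG = −nFE = −2 × 96485 × +0.2865 J/mol = −55.3 kJ/mol.

−55.3 kJ/mol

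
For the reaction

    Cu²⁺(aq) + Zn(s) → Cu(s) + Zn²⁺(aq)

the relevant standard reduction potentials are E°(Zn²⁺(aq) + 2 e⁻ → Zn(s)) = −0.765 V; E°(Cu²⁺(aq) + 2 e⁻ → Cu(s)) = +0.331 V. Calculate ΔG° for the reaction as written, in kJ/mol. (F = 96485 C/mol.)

−211 kJ/mol

In the reaction as written Cu²⁺(aq) is reduced, so the Cu²⁺/Cu couple is the cathode and Zn²⁺/Zn is the anode.
E°cell = +0.331 − (−0.765) = +1.096 V; balancing electrons gives n = 2.
ΔG° = −nFE°cell = −(2)(96485)(+1.096) J/mol = −211 kJ/mol.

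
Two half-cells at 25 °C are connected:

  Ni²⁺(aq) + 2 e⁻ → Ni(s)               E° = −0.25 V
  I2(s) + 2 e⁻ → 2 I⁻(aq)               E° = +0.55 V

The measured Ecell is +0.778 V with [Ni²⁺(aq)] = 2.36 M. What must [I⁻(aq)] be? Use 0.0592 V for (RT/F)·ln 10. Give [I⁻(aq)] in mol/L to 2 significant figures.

1.5 M

The I₂/I⁻ couple has the larger reduction potential, so it is the cathode: E°cell = +0.55 − (−0.25) = +0.80 V and n = 2.
Rearranging E = E° − (0.0592/n)·log Q gives log Q = 2(+0.80 − (+0.778))/0.0592 = 0.743.
The balanced reaction is I2(s) + Ni(s) → 2 I⁻(aq) + Ni²⁺(aq), so Q = [I⁻(aq)]^2·[Ni²⁺(aq)].
Solving for the unknown gives log [I⁻(aq)] = 0.185, so [I⁻(aq)] ≈ 1.5 M.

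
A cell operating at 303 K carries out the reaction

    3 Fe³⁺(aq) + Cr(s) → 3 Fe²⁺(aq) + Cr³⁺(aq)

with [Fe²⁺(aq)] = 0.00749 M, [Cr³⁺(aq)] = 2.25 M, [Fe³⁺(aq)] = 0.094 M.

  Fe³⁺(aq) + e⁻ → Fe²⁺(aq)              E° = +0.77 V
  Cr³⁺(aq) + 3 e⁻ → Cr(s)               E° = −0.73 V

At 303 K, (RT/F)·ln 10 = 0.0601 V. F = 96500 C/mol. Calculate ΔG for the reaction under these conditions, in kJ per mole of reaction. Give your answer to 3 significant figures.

The standard cell potential is +0.77 − (−0.73) = +1.50 V, with n = 3 electrons in the balanced equation.
The reaction quotient is ([Fe²⁺(aq)]^3·[Cr³⁺(aq)]) / [Fe³⁺(aq)]^3 = 0.00114; by Nernst, E = +1.50 − (0.0601/3)(−2.944) = +1.5590 V.
Finally ΔG = −nFE = −(3)(96500 C/mol)(+1.5590 V) = −451 kJ/mol.

−451 kJ/mol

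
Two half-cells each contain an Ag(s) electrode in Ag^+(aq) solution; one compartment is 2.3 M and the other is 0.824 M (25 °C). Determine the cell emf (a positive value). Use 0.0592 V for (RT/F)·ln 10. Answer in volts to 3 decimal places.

0.026 V

For a concentration cell E°cell = 0, since both electrodes use the same couple.
The compartment with the higher Ag^+(aq) concentration (2.3 M) acts as the cathode; ions are reduced there and produced at the dilute (0.824 M) anode.
With n = 1, Ecell = −(0.0592/1)·log([dilute]/[conc]) = −(0.0592/1)·log(0.824/2.3) = +0.026 V.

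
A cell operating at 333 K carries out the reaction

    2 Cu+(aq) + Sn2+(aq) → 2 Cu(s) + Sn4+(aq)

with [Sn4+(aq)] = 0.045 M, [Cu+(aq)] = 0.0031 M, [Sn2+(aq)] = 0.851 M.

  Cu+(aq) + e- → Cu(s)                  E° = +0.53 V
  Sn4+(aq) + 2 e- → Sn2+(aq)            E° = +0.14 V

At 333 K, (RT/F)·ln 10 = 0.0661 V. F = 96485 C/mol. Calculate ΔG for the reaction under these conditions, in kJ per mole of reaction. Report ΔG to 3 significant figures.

With Cu⁺/Cu reduced at the cathode, E°cell = +0.53 − (+0.14) = +0.39 V and n = 2.
The reaction quotient is [Sn4+(aq)] / ([Cu+(aq)]^2·[Sn2+(aq)]) = 5.5×10^3; by Nernst, E = +0.39 − (0.0661/2)(3.741) = +0.2664 V.
Finally ΔG = −nFE = −(2)(96485 C/mol)(+0.2664 V) = −51.4 kJ/mol.

−51.4 kJ/mol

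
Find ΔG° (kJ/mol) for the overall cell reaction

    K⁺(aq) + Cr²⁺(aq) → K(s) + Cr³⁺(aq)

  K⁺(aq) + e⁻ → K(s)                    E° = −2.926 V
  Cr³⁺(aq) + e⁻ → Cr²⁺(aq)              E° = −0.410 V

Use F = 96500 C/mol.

In the reaction as written K⁺(aq) is reduced, so the K⁺/K couple is the cathode and Cr³⁺/Cr²⁺ is the anode.
E°cell = −2.926 − (−0.410) = −2.516 V; balancing electrons gives n = 1.
ΔG° = −nFE°cell = −(1)(96500)(−2.516) J/mol = +243 kJ/mol.

+243 kJ/mol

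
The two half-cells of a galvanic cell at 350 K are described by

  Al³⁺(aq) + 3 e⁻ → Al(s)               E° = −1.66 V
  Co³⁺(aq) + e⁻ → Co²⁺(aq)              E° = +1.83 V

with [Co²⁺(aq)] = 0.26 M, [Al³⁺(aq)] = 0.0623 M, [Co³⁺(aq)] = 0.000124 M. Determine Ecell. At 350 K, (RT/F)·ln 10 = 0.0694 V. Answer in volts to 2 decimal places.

The Co³⁺/Co²⁺ couple has the more positive E°, so it is the cathode; Al³⁺/Al is the anode.
E°cell = +1.83 − (−1.66) = +3.49 V, with n = 3 electrons transferred.
The balanced reaction is 3 Co³⁺(aq) + Al(s) → 3 Co²⁺(aq) + Al³⁺(aq), so Q = ([Co²⁺(aq)]^3·[Al³⁺(aq)]) / [Co³⁺(aq)]^3 = 5.74×10^8 and log Q = 8.759.
Applying E = E° − (RT ln10/nF)·log Q gives +3.49 − (0.0694/3)(8.759) = +3.29 V.

+3.29 V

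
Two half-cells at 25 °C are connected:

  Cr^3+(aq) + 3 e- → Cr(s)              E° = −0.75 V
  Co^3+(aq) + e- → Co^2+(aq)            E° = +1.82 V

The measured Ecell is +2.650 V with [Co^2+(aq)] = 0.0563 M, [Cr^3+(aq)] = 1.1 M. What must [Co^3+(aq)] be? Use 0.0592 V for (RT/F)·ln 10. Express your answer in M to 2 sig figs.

1.3 M

The Co³⁺/Co²⁺ couple has the larger reduction potential, so it is the cathode: E°cell = +1.82 − (−0.75) = +2.57 V and n = 3.
Since E = E° − (0.0592/n)·log Q, log Q = n(E° − E)/0.0592 = −4.054.
For 3 Co^3+(aq) + Cr(s) → 3 Co^2+(aq) + Cr^3+(aq), the reaction quotient is Q = ([Co^2+(aq)]^3·[Cr^3+(aq)]) / [Co^3+(aq)]^3.
Isolating [Co^3+(aq)] in Q = 10^{−4.054} yields log [Co^3+(aq)] = 0.116, i.e. 1.3 M.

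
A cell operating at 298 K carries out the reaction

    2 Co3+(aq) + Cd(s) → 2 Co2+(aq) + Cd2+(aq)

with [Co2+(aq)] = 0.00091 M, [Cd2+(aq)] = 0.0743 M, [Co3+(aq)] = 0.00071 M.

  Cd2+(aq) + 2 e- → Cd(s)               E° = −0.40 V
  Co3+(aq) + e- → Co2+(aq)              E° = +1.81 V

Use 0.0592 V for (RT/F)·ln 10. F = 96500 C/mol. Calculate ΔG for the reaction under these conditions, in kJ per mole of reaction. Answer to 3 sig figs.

With Co³⁺/Co²⁺ reduced at the cathode, E°cell = +1.81 − (−0.40) = +2.21 V and n = 2.
The reaction quotient is ([Co2+(aq)]^2·[Cd2+(aq)]) / [Co3+(aq)]^2 = 0.122; by Nernst, E = +2.21 − (0.0592/2)(−0.913) = +2.2370 V.
Finally ΔG = −nFE = −(2)(96500 C/mol)(+2.2370 V) = −432 kJ/mol.

−432 kJ/mol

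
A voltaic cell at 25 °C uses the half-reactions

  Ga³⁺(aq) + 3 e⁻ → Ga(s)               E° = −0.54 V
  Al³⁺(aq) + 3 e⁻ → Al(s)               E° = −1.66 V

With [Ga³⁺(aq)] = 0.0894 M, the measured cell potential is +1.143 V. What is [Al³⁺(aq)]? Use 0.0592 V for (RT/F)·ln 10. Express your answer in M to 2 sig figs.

Ga³⁺/Ga is the cathode (higher E°); E°cell = −0.54 − (−1.66) = +1.12 V with n = 3.
Rearranging E = E° − (0.0592/n)·log Q gives log Q = 3(+1.12 − (+1.143))/0.0592 = −1.166.
Balancing electrons gives Ga³⁺(aq) + Al(s) → Ga(s) + Al³⁺(aq); thus Q = [Al³⁺(aq)] / [Ga³⁺(aq)].
Substituting the known concentrations and solving, log [Al³⁺(aq)] = −2.215 and [Al³⁺(aq)] = 0.0061 M.

0.0061 M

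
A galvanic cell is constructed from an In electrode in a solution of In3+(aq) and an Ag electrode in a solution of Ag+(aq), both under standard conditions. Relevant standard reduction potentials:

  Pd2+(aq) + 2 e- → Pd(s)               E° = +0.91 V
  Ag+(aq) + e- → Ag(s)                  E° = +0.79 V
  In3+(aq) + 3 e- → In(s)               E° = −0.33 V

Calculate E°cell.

The Ag⁺/Ag couple has the higher E°, so Ag ion is reduced (cathode) and In is oxidized (anode).
E°cell = E°(cathode) − E°(anode) = +0.79 − (−0.33) = +1.12 V.

+1.12 V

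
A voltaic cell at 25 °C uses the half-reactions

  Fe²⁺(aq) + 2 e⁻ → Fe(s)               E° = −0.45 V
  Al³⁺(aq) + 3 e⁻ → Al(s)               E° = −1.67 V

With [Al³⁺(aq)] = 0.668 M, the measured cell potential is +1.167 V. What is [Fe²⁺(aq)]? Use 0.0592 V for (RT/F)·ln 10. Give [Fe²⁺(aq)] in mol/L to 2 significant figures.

With Fe²⁺/Fe at the cathode and Al³⁺/Al at the anode, E°cell = −0.45 − (−1.67) = +1.22 V (n = 6).
From the Nernst equation, log Q = n(E° − E)/0.0592 = 6·(+1.22 − (+1.167))/0.0592 = 5.372.
The balanced reaction is 3 Fe²⁺(aq) + 2 Al(s) → 3 Fe(s) + 2 Al³⁺(aq), so Q = [Al³⁺(aq)]^2 / [Fe²⁺(aq)]^3.
Substituting the known concentrations and solving, log [Fe²⁺(aq)] = −1.907 and [Fe²⁺(aq)] = 0.012 M.

0.012 M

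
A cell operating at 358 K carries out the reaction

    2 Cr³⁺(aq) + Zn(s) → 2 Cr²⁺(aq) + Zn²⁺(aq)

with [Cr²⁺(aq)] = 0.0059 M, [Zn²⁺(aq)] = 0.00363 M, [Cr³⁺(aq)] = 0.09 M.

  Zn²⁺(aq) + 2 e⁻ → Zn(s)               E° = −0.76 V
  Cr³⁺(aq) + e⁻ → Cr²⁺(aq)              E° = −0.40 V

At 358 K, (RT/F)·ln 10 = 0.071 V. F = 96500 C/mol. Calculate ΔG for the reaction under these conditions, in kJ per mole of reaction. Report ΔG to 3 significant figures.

E°cell = −0.40 − (−0.76) = +0.36 V; the balanced reaction transfers n = 2 electrons.
Here Q = ([Cr²⁺(aq)]^2·[Zn²⁺(aq)]) / [Cr³⁺(aq)]^2 = 1.56×10^−5 (log Q = −4.807), giving E = +0.36 − (0.071/2)·(−4.807) = +0.5306 V.
Then ΔG = −nFE = −2 × 96500 × +0.5306 J/mol = −102 kJ/mol.

−102 kJ/mol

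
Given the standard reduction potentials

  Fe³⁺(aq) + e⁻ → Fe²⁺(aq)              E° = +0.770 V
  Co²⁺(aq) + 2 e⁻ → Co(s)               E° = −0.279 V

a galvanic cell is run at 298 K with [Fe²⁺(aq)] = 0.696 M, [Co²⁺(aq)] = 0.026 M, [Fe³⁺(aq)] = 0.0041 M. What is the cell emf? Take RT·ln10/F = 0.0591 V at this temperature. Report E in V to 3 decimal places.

Fe³⁺/Fe²⁺ is reduced (cathode, E° = +0.770 V) and Co²⁺/Co is oxidized (anode).
E°cell = E°cat − E°an = +0.770 − (−0.279) = +1.049 V; n = 2.
For the overall reaction 2 Fe³⁺(aq) + Co(s) → 2 Fe²⁺(aq) + Co²⁺(aq), Q = ([Fe²⁺(aq)]^2·[Co²⁺(aq)]) / [Fe³⁺(aq)]^2 = 749, giving log Q = 2.875.
By the Nernst equation, E = +1.049 − (0.0591/2)·(2.875) = +0.964 V.

+0.964 V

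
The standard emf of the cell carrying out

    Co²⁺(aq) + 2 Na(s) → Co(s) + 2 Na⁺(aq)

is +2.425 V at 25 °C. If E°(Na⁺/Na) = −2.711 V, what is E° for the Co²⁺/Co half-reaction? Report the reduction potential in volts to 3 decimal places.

−0.286 V

In the reaction as written the Co²⁺/Co couple is reduced (cathode) and Na⁺/Na is oxidized (anode), so E°cell = E°(Co²⁺/Co) − E°(Na⁺/Na).
E°(Co²⁺/Co) = E°cell + E°(anode) = +2.425 + (−2.711) = −0.286 V.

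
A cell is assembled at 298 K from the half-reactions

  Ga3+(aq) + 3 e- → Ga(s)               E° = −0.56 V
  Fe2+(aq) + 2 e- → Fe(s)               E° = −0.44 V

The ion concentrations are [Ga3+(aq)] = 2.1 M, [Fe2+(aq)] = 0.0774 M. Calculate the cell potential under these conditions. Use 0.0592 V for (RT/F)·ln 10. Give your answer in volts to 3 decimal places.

+0.081 V

The Fe²⁺/Fe couple has the more positive E°, so it is the cathode; Ga³⁺/Ga is the anode.
The standard potential is −0.44 − (−0.56) = +0.12 V and the balanced reaction transfers n = 6 electrons.
For the overall reaction 3 Fe2+(aq) + 2 Ga(s) → 3 Fe(s) + 2 Ga3+(aq), Q = [Ga3+(aq)]^2 / [Fe2+(aq)]^3 = 9.51×10^3, giving log Q = 3.978.
Applying E = E° − (RT ln10/nF)·log Q gives +0.12 − (0.0592/6)(3.978) = +0.081 V.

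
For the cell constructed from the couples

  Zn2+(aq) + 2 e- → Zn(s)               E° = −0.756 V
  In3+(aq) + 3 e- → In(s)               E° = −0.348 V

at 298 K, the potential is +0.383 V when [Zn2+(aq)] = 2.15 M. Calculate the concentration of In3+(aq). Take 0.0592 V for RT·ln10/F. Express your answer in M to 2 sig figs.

0.17 M

In³⁺/In is the cathode (higher E°); E°cell = −0.348 − (−0.756) = +0.408 V with n = 6.
Rearranging E = E° − (0.0592/n)·log Q gives log Q = 6(+0.408 − (+0.383))/0.0592 = 2.534.
For 2 In3+(aq) + 3 Zn(s) → 2 In(s) + 3 Zn2+(aq), the reaction quotient is Q = [Zn2+(aq)]^3 / [In3+(aq)]^2.
Solving for the unknown gives log [In3+(aq)] = −0.768, so [In3+(aq)] ≈ 0.17 M.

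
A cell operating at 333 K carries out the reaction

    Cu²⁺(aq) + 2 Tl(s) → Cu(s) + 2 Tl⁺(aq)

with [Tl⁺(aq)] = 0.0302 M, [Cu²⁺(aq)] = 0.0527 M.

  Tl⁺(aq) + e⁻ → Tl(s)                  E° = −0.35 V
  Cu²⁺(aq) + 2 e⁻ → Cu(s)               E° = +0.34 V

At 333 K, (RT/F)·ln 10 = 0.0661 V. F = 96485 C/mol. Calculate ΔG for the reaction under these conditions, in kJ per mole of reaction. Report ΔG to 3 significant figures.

−144 kJ/mol

The standard cell potential is +0.34 − (−0.35) = +0.69 V, with n = 2 electrons in the balanced equation.
Here Q = [Tl⁺(aq)]^2 / [Cu²⁺(aq)] = 0.0173 (log Q = −1.762), giving E = +0.69 − (0.0661/2)·(−1.762) = +0.7482 V.
ΔG = −nFE = −(2)(96485)(+0.7482) J/mol = −144 kJ/mol.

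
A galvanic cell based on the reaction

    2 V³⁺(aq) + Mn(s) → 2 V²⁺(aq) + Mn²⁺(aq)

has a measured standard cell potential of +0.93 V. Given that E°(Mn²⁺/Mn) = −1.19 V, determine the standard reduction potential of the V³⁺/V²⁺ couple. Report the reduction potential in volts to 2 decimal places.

−0.26 V

In the reaction as written the V³⁺/V²⁺ couple is reduced (cathode) and Mn²⁺/Mn is oxidized (anode), so E°cell = E°(V³⁺/V²⁺) − E°(Mn²⁺/Mn).
E°(V³⁺/V²⁺) = E°cell + E°(anode) = +0.93 + (−1.19) = −0.26 V.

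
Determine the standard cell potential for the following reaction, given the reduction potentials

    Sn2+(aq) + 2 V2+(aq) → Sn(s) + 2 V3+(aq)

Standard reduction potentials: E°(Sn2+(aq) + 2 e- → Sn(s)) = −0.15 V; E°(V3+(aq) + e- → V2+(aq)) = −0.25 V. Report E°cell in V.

+0.10 V

Sn2+(aq) gains electrons, so the Sn²⁺/Sn couple is the cathode; the V³⁺/V²⁺ couple is the anode.
E°cell = E°(cathode) − E°(anode) = −0.15 − (−0.25) = +0.10 V.
The positive value indicates the reaction is spontaneous as written.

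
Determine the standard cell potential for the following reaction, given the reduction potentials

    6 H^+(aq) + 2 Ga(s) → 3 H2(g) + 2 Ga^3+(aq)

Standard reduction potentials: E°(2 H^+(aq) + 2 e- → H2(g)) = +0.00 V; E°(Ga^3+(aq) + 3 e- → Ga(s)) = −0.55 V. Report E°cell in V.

+0.55 V

H^+(aq) gains electrons, so the 2H⁺/H₂ couple is the cathode; the Ga³⁺/Ga couple is the anode.
E°cell = E°(cathode) − E°(anode) = +0.00 − (−0.55) = +0.55 V.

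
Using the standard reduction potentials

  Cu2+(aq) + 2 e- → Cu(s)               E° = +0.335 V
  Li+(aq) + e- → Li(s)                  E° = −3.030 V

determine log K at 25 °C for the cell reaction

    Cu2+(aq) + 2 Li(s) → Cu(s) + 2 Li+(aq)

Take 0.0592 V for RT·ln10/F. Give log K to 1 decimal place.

log K = 113.7

The Cu²⁺/Cu couple is reduced (cathode); E°cell = +0.335 − (−3.030) = +3.365 V with n = 2.
At equilibrium E = 0, so log K = nE°cell / 0.0592 = (2)(+3.365) / 0.0592 = 113.7.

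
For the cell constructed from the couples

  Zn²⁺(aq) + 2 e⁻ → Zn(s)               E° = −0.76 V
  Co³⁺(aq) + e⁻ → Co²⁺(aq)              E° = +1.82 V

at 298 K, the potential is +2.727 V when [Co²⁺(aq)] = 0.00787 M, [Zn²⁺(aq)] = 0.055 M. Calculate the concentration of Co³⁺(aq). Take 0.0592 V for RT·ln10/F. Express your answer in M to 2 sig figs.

0.56 M

Co³⁺/Co²⁺ is the cathode (higher E°); E°cell = +1.82 − (−0.76) = +2.58 V with n = 2.
Since E = E° − (0.0592/n)·log Q, log Q = n(E° − E)/0.0592 = −4.966.
For 2 Co³⁺(aq) + Zn(s) → 2 Co²⁺(aq) + Zn²⁺(aq), the reaction quotient is Q = ([Co²⁺(aq)]^2·[Zn²⁺(aq)]) / [Co³⁺(aq)]^2.
Isolating [Co³⁺(aq)] in Q = 10^{−4.966} yields log [Co³⁺(aq)] = −0.251, i.e. 0.56 M.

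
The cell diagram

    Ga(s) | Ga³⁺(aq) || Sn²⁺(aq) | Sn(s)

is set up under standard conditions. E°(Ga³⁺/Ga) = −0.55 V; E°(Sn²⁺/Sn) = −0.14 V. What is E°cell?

+0.41 V

By convention the left-hand electrode in cell notation is the anode (oxidation) and the right-hand electrode is the cathode (reduction).
E°cell = E°(right) − E°(left) = −0.14 − (−0.55) = +0.41 V.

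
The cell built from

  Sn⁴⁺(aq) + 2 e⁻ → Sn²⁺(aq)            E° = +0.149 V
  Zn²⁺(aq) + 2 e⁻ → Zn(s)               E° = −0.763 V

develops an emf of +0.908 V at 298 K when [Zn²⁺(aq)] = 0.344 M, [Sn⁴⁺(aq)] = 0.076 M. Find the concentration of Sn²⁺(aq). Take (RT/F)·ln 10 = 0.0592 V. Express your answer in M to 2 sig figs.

Sn⁴⁺/Sn²⁺ is the cathode (higher E°); E°cell = +0.149 − (−0.763) = +0.912 V with n = 2.
Since E = E° − (0.0592/n)·log Q, log Q = n(E° − E)/0.0592 = 0.135.
The balanced reaction is Sn⁴⁺(aq) + Zn(s) → Sn²⁺(aq) + Zn²⁺(aq), so Q = ([Sn²⁺(aq)]·[Zn²⁺(aq)]) / [Sn⁴⁺(aq)].
Substituting the known concentrations and solving, log [Sn²⁺(aq)] = −0.521 and [Sn²⁺(aq)] = 0.30 M.

0.30 M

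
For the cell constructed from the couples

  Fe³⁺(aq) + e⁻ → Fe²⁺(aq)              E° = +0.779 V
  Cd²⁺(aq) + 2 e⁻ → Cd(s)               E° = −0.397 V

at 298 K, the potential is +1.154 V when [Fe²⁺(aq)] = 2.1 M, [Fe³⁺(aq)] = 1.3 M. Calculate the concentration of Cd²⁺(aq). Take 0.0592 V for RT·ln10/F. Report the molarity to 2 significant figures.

2.1 M

Fe³⁺/Fe²⁺ is the cathode (higher E°); E°cell = +0.779 − (−0.397) = +1.176 V with n = 2.
Rearranging E = E° − (0.0592/n)·log Q gives log Q = 2(+1.176 − (+1.154))/0.0592 = 0.743.
For 2 Fe³⁺(aq) + Cd(s) → 2 Fe²⁺(aq) + Cd²⁺(aq), the reaction quotient is Q = ([Fe²⁺(aq)]^2·[Cd²⁺(aq)]) / [Fe³⁺(aq)]^2.
Solving for the unknown gives log [Cd²⁺(aq)] = 0.326, so [Cd²⁺(aq)] ≈ 2.1 M.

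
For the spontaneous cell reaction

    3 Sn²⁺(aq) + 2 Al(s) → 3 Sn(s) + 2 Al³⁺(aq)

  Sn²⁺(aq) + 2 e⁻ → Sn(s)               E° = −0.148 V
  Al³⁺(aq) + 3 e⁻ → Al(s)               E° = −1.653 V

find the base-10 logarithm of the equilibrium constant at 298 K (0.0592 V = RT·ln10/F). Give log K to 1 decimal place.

The Sn²⁺/Sn couple is reduced (cathode); E°cell = −0.148 − (−1.653) = +1.505 V with n = 6.
At equilibrium E = 0, so log K = nE°cell / 0.0592 = (6)(+1.505) / 0.0592 = 152.5.

log K = 152.5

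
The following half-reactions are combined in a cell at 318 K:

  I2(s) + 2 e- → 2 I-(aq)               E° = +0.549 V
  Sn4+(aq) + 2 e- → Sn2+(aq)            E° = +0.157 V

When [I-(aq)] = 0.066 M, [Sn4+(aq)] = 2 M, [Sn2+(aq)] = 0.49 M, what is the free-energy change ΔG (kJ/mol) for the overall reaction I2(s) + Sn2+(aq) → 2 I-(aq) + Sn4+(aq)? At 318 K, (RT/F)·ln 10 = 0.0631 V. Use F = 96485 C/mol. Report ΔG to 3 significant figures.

−86.3 kJ/mol

The standard cell potential is +0.549 − (+0.157) = +0.392 V, with n = 2 electrons in the balanced equation.
Q = ([I-(aq)]^2·[Sn4+(aq)]) / [Sn2+(aq)] = 0.0178, so log Q = −1.750 and E = +0.392 − (0.0631/2)(−1.750) = +0.4472 V.
Then ΔG = −nFE = −2 × 96485 × +0.4472 J/mol = −86.3 kJ/mol.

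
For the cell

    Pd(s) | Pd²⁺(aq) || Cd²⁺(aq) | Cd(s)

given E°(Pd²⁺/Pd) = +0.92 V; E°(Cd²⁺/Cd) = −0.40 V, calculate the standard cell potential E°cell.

−1.32 V

By convention the left-hand electrode in cell notation is the anode (oxidation) and the right-hand electrode is the cathode (reduction).
E°cell = E°(right) − E°(left) = −0.40 − (+0.92) = −1.32 V.
The negative sign shows that, as written, the cell would require an external voltage to drive the reaction.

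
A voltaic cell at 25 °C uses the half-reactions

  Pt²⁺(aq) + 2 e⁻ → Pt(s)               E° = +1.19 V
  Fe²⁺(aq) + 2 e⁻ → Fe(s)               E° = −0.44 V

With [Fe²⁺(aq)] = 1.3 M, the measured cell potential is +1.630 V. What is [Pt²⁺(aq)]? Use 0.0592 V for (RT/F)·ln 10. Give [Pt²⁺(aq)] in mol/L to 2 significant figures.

1.3 M

The Pt²⁺/Pt couple has the larger reduction potential, so it is the cathode: E°cell = +1.19 − (−0.44) = +1.63 V and n = 2.
Since E = E° − (0.0592/n)·log Q, log Q = n(E° − E)/0.0592 = 0.000.
For Pt²⁺(aq) + Fe(s) → Pt(s) + Fe²⁺(aq), the reaction quotient is Q = [Fe²⁺(aq)] / [Pt²⁺(aq)].
Substituting the known concentrations and solving, log [Pt²⁺(aq)] = 0.114 and [Pt²⁺(aq)] = 1.3 M.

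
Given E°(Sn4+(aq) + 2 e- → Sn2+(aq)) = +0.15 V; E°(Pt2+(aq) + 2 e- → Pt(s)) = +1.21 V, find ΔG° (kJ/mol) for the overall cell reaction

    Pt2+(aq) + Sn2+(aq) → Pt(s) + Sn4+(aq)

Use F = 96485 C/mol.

−205 kJ/mol

In the reaction as written Pt2+(aq) is reduced, so the Pt²⁺/Pt couple is the cathode and Sn⁴⁺/Sn²⁺ is the anode.
E°cell = +1.21 − (+0.15) = +1.06 V; balancing electrons gives n = 2.
ΔG° = −nFE°cell = −(2)(96485)(+1.06) J/mol = −205 kJ/mol.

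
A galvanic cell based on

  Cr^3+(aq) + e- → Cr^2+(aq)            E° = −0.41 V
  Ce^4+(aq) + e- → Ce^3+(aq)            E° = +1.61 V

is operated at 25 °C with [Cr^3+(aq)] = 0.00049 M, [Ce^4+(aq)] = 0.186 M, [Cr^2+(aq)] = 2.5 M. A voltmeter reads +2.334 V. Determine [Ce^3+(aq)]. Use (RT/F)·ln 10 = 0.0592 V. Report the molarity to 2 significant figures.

0.0047 M

Ce⁴⁺/Ce³⁺ is the cathode (higher E°); E°cell = +1.61 − (−0.41) = +2.02 V with n = 1.
Since E = E° − (0.0592/n)·log Q, log Q = n(E° − E)/0.0592 = −5.304.
For Ce^4+(aq) + Cr^2+(aq) → Ce^3+(aq) + Cr^3+(aq), the reaction quotient is Q = ([Ce^3+(aq)]·[Cr^3+(aq)]) / ([Ce^4+(aq)]·[Cr^2+(aq)]).
Isolating [Ce^3+(aq)] in Q = 10^{−5.304} yields log [Ce^3+(aq)] = −2.327, i.e. 0.0047 M.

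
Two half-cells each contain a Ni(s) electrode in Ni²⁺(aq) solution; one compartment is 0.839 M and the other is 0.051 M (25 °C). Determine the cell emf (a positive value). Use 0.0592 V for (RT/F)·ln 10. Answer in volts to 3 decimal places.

For a concentration cell E°cell = 0, since both electrodes use the same couple.
The compartment with the higher Ni²⁺(aq) concentration (0.839 M) acts as the cathode; ions are reduced there and produced at the dilute (0.051 M) anode.
With n = 2, Ecell = −(0.0592/2)·log([dilute]/[conc]) = −(0.0592/2)·log(0.051/0.839) = +0.036 V.

0.036 V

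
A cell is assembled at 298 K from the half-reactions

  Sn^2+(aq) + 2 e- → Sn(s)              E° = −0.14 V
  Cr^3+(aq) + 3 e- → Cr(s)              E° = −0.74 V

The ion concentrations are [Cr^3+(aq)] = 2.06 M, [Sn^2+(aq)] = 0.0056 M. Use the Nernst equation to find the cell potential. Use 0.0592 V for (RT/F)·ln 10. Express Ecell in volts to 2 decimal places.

+0.53 V

Since E°(Sn²⁺/Sn) > E°(Cr³⁺/Cr), Sn²⁺/Sn serves as the cathode.
The standard potential is −0.14 − (−0.74) = +0.60 V and the balanced reaction transfers n = 6 electrons.
The balanced reaction is 3 Sn^2+(aq) + 2 Cr(s) → 3 Sn(s) + 2 Cr^3+(aq), so Q = [Cr^3+(aq)]^2 / [Sn^2+(aq)]^3 = 2.42×10^7 and log Q = 7.383.
By the Nernst equation, E = +0.60 − (0.0592/6)·(7.383) = +0.53 V.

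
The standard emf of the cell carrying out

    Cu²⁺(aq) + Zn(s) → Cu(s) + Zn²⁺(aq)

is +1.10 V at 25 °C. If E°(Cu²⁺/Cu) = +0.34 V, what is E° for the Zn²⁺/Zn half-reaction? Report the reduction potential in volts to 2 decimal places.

−0.76 V

In the reaction as written the Cu²⁺/Cu couple is reduced (cathode) and Zn²⁺/Zn is oxidized (anode), so E°cell = E°(Cu²⁺/Cu) − E°(Zn²⁺/Zn).
E°(Zn²⁺/Zn) = E°(cathode) − E°cell = +0.34 − (+1.10) = −0.76 V.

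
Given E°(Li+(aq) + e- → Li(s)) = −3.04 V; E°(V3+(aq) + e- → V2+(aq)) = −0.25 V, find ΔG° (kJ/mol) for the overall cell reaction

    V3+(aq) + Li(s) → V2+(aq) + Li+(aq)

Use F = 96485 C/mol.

In the reaction as written V3+(aq) is reduced, so the V³⁺/V²⁺ couple is the cathode and Li⁺/Li is the anode.
E°cell = −0.25 − (−3.04) = +2.79 V; balancing electrons gives n = 1.
ΔG° = −nFE°cell = −(1)(96485)(+2.79) J/mol = −269 kJ/mol.

−269 kJ/mol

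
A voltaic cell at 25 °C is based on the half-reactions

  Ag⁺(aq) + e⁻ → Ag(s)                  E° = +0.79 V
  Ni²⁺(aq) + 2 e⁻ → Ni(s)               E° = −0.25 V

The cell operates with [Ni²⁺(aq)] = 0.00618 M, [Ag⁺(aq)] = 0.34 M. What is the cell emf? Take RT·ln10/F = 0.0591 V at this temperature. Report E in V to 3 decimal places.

+1.078 V

The Ag⁺/Ag couple has the more positive E°, so it is the cathode; Ni²⁺/Ni is the anode.
E°cell = E°cat − E°an = +0.79 − (−0.25) = +1.04 V; n = 2.
For the overall reaction 2 Ag⁺(aq) + Ni(s) → 2 Ag(s) + Ni²⁺(aq), Q = [Ni²⁺(aq)] / [Ag⁺(aq)]^2 = 0.0535, giving log Q = −1.272.
By the Nernst equation, E = +1.04 − (0.0591/2)·(−1.272) = +1.078 V.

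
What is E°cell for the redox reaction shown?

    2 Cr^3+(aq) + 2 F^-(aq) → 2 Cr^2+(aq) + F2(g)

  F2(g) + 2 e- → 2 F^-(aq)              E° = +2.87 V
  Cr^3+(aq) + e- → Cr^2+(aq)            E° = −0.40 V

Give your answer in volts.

In the reaction as written, Cr^3+(aq) is reduced (cathode) and F2(g) is produced by oxidation at the anode.
E°cell = E°(cathode) − E°(anode) = −0.40 − (+2.87) = −3.27 V.

−3.27 V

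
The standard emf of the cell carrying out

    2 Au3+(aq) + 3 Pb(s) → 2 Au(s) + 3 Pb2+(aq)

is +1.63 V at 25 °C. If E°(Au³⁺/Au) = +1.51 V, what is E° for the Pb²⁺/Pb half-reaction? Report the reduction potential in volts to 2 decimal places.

In the reaction as written the Au³⁺/Au couple is reduced (cathode) and Pb²⁺/Pb is oxidized (anode), so E°cell = E°(Au³⁺/Au) − E°(Pb²⁺/Pb).
E°(Pb²⁺/Pb) = E°(cathode) − E°cell = +1.51 − (+1.63) = −0.12 V.

−0.12 V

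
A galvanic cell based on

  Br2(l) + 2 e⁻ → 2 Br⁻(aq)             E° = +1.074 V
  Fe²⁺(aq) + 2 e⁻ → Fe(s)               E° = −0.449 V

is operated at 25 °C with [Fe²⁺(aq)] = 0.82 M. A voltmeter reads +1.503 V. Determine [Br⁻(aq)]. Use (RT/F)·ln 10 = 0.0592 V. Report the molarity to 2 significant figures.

With Br₂/Br⁻ at the cathode and Fe²⁺/Fe at the anode, E°cell = +1.074 − (−0.449) = +1.523 V (n = 2).
Rearranging E = E° − (0.0592/n)·log Q gives log Q = 2(+1.523 − (+1.503))/0.0592 = 0.676.
The balanced reaction is Br2(l) + Fe(s) → 2 Br⁻(aq) + Fe²⁺(aq), so Q = [Br⁻(aq)]^2·[Fe²⁺(aq)].
Solving for the unknown gives log [Br⁻(aq)] = 0.381, so [Br⁻(aq)] ≈ 2.4 M.

2.4 M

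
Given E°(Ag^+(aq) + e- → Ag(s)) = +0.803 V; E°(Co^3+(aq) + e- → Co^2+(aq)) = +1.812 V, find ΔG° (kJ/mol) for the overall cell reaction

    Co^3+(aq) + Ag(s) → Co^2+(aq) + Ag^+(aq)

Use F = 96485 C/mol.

In the reaction as written Co^3+(aq) is reduced, so the Co³⁺/Co²⁺ couple is the cathode and Ag⁺/Ag is the anode.
E°cell = +1.812 − (+0.803) = +1.009 V; balancing electrons gives n = 1.
ΔG° = −nFE°cell = −(1)(96485)(+1.009) J/mol = −97.4 kJ/mol.

−97.4 kJ/mol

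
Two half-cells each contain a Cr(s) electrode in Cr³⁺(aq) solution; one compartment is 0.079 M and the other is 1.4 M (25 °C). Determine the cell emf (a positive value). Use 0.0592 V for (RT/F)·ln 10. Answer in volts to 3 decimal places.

0.025 V

For a concentration cell E°cell = 0, since both electrodes use the same couple.
The compartment with the higher Cr³⁺(aq) concentration (1.4 M) acts as the cathode; ions are reduced there and produced at the dilute (0.079 M) anode.
With n = 3, Ecell = −(0.0592/3)·log([dilute]/[conc]) = −(0.0592/3)·log(0.079/1.4) = +0.025 V.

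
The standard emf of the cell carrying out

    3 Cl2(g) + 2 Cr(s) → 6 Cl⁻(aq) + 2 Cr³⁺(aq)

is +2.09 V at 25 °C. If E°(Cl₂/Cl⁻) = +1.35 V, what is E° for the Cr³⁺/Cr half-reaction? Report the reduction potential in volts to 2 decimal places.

−0.74 V

In the reaction as written the Cl₂/Cl⁻ couple is reduced (cathode) and Cr³⁺/Cr is oxidized (anode), so E°cell = E°(Cl₂/Cl⁻) − E°(Cr³⁺/Cr).
E°(Cr³⁺/Cr) = E°(cathode) − E°cell = +1.35 − (+2.09) = −0.74 V.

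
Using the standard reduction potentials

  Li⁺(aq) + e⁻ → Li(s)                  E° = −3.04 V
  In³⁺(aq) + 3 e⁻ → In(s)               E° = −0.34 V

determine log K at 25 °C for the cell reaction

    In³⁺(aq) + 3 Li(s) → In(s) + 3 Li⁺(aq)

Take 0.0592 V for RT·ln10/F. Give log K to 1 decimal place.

The In³⁺/In couple is reduced (cathode); E°cell = −0.34 − (−3.04) = +2.70 V with n = 3.
At equilibrium E = 0, so log K = nE°cell / 0.0592 = (3)(+2.70) / 0.0592 = 136.8.

log K = 136.8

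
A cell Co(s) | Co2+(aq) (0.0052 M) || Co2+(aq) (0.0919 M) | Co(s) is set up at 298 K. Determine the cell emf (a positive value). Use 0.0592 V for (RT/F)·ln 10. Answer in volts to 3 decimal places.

For a concentration cell E°cell = 0, since both electrodes use the same couple.
The compartment with the higher Co2+(aq) concentration (0.0919 M) acts as the cathode; ions are reduced there and produced at the dilute (0.0052 M) anode.
With n = 2, Ecell = −(0.0592/2)·log([dilute]/[conc]) = −(0.0592/2)·log(0.0052/0.0919) = +0.037 V.

0.037 V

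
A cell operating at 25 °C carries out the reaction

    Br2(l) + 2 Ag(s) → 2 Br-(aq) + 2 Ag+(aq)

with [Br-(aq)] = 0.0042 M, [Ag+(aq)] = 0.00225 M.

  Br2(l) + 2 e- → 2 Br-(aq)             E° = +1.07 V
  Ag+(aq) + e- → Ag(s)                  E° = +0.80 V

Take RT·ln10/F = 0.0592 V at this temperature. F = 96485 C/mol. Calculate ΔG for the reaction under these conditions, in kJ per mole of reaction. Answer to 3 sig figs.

The standard cell potential is +1.07 − (+0.80) = +0.27 V, with n = 2 electrons in the balanced equation.
Here Q = [Br-(aq)]^2·[Ag+(aq)]^2 = 8.93×10^−11 (log Q = −10.049), giving E = +0.27 − (0.0592/2)·(−10.049) = +0.5675 V.
ΔG = −nFE = −(2)(96485)(+0.5675) J/mol = −110 kJ/mol.

−110 kJ/mol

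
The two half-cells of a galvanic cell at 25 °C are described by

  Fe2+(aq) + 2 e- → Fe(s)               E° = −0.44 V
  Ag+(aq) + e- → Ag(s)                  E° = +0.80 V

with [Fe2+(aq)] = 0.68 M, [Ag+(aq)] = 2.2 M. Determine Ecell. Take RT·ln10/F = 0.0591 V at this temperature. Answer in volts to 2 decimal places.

+1.27 V

Ag⁺/Ag is reduced (cathode, E° = +0.80 V) and Fe²⁺/Fe is oxidized (anode).
The standard potential is +0.80 − (−0.44) = +1.24 V and the balanced reaction transfers n = 2 electrons.
Balancing gives 2 Ag+(aq) + Fe(s) → 2 Ag(s) + Fe2+(aq); hence Q = [Fe2+(aq)] / [Ag+(aq)]^2 = 0.14 (log Q = −0.852).
E = E° − (0.0591/n)·log Q = +1.24 − (0.0591/2)(−0.852) = +1.27 V.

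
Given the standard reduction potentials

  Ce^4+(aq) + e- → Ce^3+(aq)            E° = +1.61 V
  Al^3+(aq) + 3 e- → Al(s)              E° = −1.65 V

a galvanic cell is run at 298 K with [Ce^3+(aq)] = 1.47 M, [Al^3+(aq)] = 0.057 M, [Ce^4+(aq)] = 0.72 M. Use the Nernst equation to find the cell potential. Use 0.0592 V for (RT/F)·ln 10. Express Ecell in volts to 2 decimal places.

Ce⁴⁺/Ce³⁺ is reduced (cathode, E° = +1.61 V) and Al³⁺/Al is oxidized (anode).
The standard potential is +1.61 − (−1.65) = +3.26 V and the balanced reaction transfers n = 3 electrons.
The balanced reaction is 3 Ce^4+(aq) + Al(s) → 3 Ce^3+(aq) + Al^3+(aq), so Q = ([Ce^3+(aq)]^3·[Al^3+(aq)]) / [Ce^4+(aq)]^3 = 0.485 and log Q = −0.314.
Applying E = E° − (RT ln10/nF)·log Q gives +3.26 − (0.0592/3)(−0.314) = +3.27 V.

+3.27 V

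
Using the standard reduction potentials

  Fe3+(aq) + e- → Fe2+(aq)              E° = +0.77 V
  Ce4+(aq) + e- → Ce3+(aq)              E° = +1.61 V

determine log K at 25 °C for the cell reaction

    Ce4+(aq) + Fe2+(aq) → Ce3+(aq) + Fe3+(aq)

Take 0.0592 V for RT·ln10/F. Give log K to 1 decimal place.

The Ce⁴⁺/Ce³⁺ couple is reduced (cathode); E°cell = +1.61 − (+0.77) = +0.84 V with n = 1.
At equilibrium E = 0, so log K = nE°cell / 0.0592 = (1)(+0.84) / 0.0592 = 14.2.

log K = 14.2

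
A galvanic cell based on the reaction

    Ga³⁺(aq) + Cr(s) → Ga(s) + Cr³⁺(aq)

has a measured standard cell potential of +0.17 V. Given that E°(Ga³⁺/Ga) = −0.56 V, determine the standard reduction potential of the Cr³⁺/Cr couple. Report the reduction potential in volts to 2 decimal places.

−0.73 V

In the reaction as written the Ga³⁺/Ga couple is reduced (cathode) and Cr³⁺/Cr is oxidized (anode), so E°cell = E°(Ga³⁺/Ga) − E°(Cr³⁺/Cr).
E°(Cr³⁺/Cr) = E°(cathode) − E°cell = −0.56 − (+0.17) = −0.73 V.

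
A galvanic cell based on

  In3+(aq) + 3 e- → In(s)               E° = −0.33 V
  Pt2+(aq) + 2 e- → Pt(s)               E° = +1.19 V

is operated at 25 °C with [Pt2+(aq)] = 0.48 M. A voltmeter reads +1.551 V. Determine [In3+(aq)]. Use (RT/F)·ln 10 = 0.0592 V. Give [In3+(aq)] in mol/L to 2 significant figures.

With Pt²⁺/Pt at the cathode and In³⁺/In at the anode, E°cell = +1.19 − (−0.33) = +1.52 V (n = 6).
From the Nernst equation, log Q = n(E° − E)/0.0592 = 6·(+1.52 − (+1.551))/0.0592 = −3.142.
The balanced reaction is 3 Pt2+(aq) + 2 In(s) → 3 Pt(s) + 2 In3+(aq), so Q = [In3+(aq)]^2 / [Pt2+(aq)]^3.
Isolating [In3+(aq)] in Q = 10^{−3.142} yields log [In3+(aq)] = −2.049, i.e. 0.0089 M.

0.0089 M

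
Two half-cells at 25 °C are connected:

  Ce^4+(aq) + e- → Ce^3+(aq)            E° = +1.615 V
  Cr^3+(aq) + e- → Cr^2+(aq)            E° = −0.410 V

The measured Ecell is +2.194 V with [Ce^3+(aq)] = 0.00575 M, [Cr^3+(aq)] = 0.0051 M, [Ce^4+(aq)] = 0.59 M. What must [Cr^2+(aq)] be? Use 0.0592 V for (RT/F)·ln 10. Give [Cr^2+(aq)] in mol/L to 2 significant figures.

0.036 M

The Ce⁴⁺/Ce³⁺ couple has the larger reduction potential, so it is the cathode: E°cell = +1.615 − (−0.410) = +2.025 V and n = 1.
Since E = E° − (0.0592/n)·log Q, log Q = n(E° − E)/0.0592 = −2.855.
For Ce^4+(aq) + Cr^2+(aq) → Ce^3+(aq) + Cr^3+(aq), the reaction quotient is Q = ([Ce^3+(aq)]·[Cr^3+(aq)]) / ([Ce^4+(aq)]·[Cr^2+(aq)]).
Substituting the known concentrations and solving, log [Cr^2+(aq)] = −1.449 and [Cr^2+(aq)] = 0.036 M.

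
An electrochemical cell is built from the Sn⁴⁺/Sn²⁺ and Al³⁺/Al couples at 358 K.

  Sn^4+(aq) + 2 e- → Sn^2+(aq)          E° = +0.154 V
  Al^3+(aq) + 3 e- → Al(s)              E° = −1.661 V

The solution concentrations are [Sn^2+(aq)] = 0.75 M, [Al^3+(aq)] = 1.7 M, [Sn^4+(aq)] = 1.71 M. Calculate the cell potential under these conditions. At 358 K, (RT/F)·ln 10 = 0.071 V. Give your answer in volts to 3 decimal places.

+1.822 V

Sn⁴⁺/Sn²⁺ is reduced (cathode, E° = +0.154 V) and Al³⁺/Al is oxidized (anode).
The standard potential is +0.154 − (−1.661) = +1.815 V and the balanced reaction transfers n = 6 electrons.
For the overall reaction 3 Sn^4+(aq) + 2 Al(s) → 3 Sn^2+(aq) + 2 Al^3+(aq), Q = ([Sn^2+(aq)]^3·[Al^3+(aq)]^2) / [Sn^4+(aq)]^3 = 0.244, giving log Q = −0.613.
Applying E = E° − (RT ln10/nF)·log Q gives +1.815 − (0.071/6)(−0.613) = +1.822 V.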